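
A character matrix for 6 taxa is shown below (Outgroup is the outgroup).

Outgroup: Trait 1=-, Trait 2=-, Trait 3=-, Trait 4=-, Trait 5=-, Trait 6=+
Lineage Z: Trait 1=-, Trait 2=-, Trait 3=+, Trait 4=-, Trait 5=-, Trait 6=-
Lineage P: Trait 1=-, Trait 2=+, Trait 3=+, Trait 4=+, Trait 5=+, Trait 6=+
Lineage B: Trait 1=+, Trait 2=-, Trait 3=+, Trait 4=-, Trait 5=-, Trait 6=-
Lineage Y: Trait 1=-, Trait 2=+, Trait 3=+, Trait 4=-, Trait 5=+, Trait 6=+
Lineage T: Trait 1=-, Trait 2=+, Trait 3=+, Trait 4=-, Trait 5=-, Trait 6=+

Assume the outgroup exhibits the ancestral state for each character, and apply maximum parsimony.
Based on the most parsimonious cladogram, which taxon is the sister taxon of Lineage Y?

Lineage P

Character polarity is set by the outgroup: the derived state is whichever differs from the outgroup's state, so for Trait 6 the derived state is '-', and for the remaining characters it is '+'.
Trait 1: derived state '+' in Lineage B only — an autapomorphy, so it tells us nothing about relationships among taxa.
Trait 2: derived state '+' in Lineage P, Lineage T, and Lineage Y only — synapomorphy for {Lineage P, Lineage T, Lineage Y}.
All ingroup taxa share the derived state '+' for Trait 3; it defines the ingroup but does not resolve relationships within it.
Trait 4: derived state '+' in Lineage P only — an autapomorphy, so it tells us nothing about relationships among taxa.
Trait 5 (derived state '+') is shared by Lineage P and Lineage Y — a synapomorphy uniting that clade.
Trait 6 (derived state '-') is shared by Lineage B and Lineage Z — a synapomorphy uniting that clade.
Most parsimonious ingroup topology: ((Lineage Z,Lineage B),((Lineage P,Lineage Y),Lineage T)).
Lineage Y and Lineage P form a cherry on this tree, so they are sister taxa.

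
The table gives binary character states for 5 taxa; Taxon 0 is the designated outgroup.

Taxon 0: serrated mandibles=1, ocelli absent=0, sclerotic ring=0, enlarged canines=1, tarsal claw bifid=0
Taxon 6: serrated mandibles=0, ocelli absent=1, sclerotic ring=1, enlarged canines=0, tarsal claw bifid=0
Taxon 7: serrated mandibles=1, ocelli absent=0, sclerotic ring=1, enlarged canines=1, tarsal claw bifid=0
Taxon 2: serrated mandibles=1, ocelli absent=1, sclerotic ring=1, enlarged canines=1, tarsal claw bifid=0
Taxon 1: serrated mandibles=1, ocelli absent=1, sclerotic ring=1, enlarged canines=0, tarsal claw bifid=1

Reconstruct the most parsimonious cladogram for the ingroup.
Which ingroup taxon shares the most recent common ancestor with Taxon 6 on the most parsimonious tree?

Taxon 1

Character polarity is set by the outgroup: the derived state is whichever differs from the outgroup's state, so for serrated mandibles, enlarged canines the derived state is '0', and for the remaining characters it is '1'.
serrated mandibles (derived state '0') is unique to Taxon 6 (autapomorphy; uninformative for grouping).
ocelli absent (derived state '1') is shared by Taxon 1, Taxon 2, and Taxon 6 — a synapomorphy uniting that clade.
sclerotic ring (derived state '1') is shared by all ingroup taxa — unites the whole ingroup.
enlarged canines (derived state '0') is shared by Taxon 1 and Taxon 6 — a synapomorphy uniting that clade.
tarsal claw bifid: derived state '1' in Taxon 1 only — an autapomorphy, so it tells us nothing about relationships among taxa.
Most parsimonious ingroup topology: (((Taxon 6,Taxon 1),Taxon 2),Taxon 7).
Taxon 6 and Taxon 1 form a cherry on this tree, so they are sister taxa.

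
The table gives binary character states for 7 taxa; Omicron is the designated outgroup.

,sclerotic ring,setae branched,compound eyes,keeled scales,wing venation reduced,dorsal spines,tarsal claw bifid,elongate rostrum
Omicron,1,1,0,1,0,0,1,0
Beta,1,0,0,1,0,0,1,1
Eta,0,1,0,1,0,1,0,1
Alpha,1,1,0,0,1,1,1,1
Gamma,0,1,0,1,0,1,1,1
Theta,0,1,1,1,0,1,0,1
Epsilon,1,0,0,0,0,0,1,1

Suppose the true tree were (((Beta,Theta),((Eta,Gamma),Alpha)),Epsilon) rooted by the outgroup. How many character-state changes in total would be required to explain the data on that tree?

Map each character onto (((Beta,Theta),((Eta,Gamma),Alpha)),Epsilon) (rooted by Omicron) and count the minimum state changes it requires (Fitch parsimony):
sclerotic ring: 2; setae branched: 2; compound eyes: 1; keeled scales: 2; wing venation reduced: 1; dorsal spines: 2; tarsal claw bifid: 2; elongate rostrum: 1.
Total tree length = 13.

13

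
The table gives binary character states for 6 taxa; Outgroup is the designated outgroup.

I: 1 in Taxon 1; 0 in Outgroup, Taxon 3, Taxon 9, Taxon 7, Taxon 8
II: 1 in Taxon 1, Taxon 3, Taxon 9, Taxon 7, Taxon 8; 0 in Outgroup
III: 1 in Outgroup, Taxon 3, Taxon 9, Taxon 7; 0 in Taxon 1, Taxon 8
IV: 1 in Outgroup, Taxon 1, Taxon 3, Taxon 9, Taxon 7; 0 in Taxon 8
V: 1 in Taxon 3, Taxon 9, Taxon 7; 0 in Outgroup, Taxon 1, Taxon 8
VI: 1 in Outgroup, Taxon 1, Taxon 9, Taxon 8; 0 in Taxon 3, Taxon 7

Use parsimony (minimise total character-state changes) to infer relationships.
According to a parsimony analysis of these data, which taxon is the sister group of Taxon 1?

Character polarity is set by the outgroup: the derived state is whichever differs from the outgroup's state, so for III, IV, VI the derived state is '0', and for the remaining characters it is '1'.
I: derived state '1' in Taxon 1 only — an autapomorphy, so it tells us nothing about relationships among taxa.
II (derived state '1') is shared by all ingroup taxa — unites the whole ingroup.
III: derived state '0' in Taxon 1 and Taxon 8 only — synapomorphy for {Taxon 1, Taxon 8}.
IV (derived state '0') is unique to Taxon 8 (autapomorphy; uninformative for grouping).
V (derived state '1') is shared by Taxon 3, Taxon 7, and Taxon 9 — a synapomorphy uniting that clade.
Only Taxon 3 and Taxon 7 show the derived state '0' for VI, supporting them as a clade.
Most parsimonious ingroup topology: ((Taxon 1,Taxon 8),((Taxon 3,Taxon 7),Taxon 9)).
Taxon 1 and Taxon 8 form a cherry on this tree, so they are sister taxa.

Taxon 8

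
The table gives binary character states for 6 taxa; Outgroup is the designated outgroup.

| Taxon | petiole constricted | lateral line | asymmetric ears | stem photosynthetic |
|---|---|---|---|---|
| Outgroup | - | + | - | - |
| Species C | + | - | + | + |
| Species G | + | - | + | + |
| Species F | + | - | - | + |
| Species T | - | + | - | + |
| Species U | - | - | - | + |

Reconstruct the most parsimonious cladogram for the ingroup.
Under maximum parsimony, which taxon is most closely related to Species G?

Species C

Character polarity is set by the outgroup: the derived state is whichever differs from the outgroup's state, so for lateral line the derived state is '-', and for the remaining characters it is '+'.
petiole constricted (derived state '+') is shared by Species C, Species F, and Species G — a synapomorphy uniting that clade.
lateral line: derived state '-' in Species C, Species F, Species G, and Species U only — synapomorphy for {Species C, Species F, Species G, Species U}.
Only Species C and Species G show the derived state '+' for asymmetric ears, supporting them as a clade.
stem photosynthetic (derived state '+') is shared by all ingroup taxa — unites the whole ingroup.
Most parsimonious ingroup topology: ((((Species C,Species G),Species F),Species U),Species T).
Species G and Species C form a cherry on this tree, so they are sister taxa.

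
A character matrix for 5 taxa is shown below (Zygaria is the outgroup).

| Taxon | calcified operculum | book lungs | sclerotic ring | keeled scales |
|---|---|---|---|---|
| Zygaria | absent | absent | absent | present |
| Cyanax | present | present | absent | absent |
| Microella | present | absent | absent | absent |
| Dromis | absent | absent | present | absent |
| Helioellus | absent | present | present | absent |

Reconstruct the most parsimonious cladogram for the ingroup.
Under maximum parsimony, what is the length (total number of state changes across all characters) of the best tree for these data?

Character polarity is set by the outgroup: the derived state is whichever differs from the outgroup's state, so for keeled scales the derived state is 'absent', and for the remaining characters it is 'present'.
Only Cyanax and Microella show the derived state 'present' for calcified operculum, supporting them as a clade.
book lungs groups Cyanax and Helioellus, which is incompatible with the clades supported by the remaining characters; treating it as convergent (homoplasy) costs fewer steps than any alternative tree.
sclerotic ring (derived state 'present') is shared by Dromis and Helioellus — a synapomorphy uniting that clade.
All ingroup taxa share the derived state 'absent' for keeled scales; it defines the ingroup but does not resolve relationships within it.
Most parsimonious ingroup topology: ((Cyanax,Microella),(Helioellus,Dromis)).
Changes per character on this tree: calcified operculum: 1; book lungs: 2; sclerotic ring: 1; keeled scales: 1.
Total = 5.

5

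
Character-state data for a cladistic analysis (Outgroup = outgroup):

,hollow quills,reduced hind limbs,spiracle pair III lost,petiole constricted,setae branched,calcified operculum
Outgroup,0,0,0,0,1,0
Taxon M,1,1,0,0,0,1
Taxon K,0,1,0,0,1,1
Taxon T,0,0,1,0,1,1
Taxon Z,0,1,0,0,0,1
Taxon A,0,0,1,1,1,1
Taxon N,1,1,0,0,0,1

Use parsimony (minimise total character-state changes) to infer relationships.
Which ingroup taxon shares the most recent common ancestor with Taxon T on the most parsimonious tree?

Taxon A

Character polarity is set by the outgroup: the derived state is whichever differs from the outgroup's state, so for setae branched the derived state is '0', and for the remaining characters it is '1'.
Only Taxon M and Taxon N show the derived state '1' for hollow quills, supporting them as a clade.
reduced hind limbs (derived state '1') is shared by Taxon K, Taxon M, Taxon N, and Taxon Z — a synapomorphy uniting that clade.
Only Taxon A and Taxon T show the derived state '1' for spiracle pair III lost, supporting them as a clade.
petiole constricted: derived state '1' in Taxon A only — an autapomorphy, so it tells us nothing about relationships among taxa.
setae branched: derived state '0' in Taxon M, Taxon N, and Taxon Z only — synapomorphy for {Taxon M, Taxon N, Taxon Z}.
All ingroup taxa share the derived state '1' for calcified operculum; it defines the ingroup but does not resolve relationships within it.
Most parsimonious ingroup topology: ((((Taxon M,Taxon N),Taxon Z),Taxon K),(Taxon T,Taxon A)).
Taxon T and Taxon A form a cherry on this tree, so they are sister taxa.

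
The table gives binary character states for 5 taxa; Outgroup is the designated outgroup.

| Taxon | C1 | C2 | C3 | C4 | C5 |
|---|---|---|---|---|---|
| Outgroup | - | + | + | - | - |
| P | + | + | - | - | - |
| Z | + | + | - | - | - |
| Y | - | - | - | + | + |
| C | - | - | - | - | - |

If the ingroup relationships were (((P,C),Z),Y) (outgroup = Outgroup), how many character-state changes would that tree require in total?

7

Map each character onto (((P,C),Z),Y) (rooted by Outgroup) and count the minimum state changes it requires (Fitch parsimony):
C1: 2; C2: 2; C3: 1; C4: 1; C5: 1.
Total tree length = 7.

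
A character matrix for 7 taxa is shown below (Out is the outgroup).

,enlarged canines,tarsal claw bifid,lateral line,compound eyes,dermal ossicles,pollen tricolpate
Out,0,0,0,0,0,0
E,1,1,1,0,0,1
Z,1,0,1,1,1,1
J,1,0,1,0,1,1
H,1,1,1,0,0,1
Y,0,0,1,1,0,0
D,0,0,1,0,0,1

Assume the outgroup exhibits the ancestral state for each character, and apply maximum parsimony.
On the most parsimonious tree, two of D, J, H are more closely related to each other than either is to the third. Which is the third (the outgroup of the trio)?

D

The outgroup has state '0' for every character, so '1' is the derived state throughout.
enlarged canines (derived state '1') is shared by E, H, J, and Z — a synapomorphy uniting that clade.
tarsal claw bifid: derived state '1' in E and H only — synapomorphy for {E, H}.
All ingroup taxa share the derived state '1' for lateral line; it defines the ingroup but does not resolve relationships within it.
compound eyes (state '1') occurs in Y and Z but conflicts with the nesting implied by the other characters — most parsimoniously interpreted as homoplasy.
dermal ossicles (derived state '1') is shared by J and Z — a synapomorphy uniting that clade.
pollen tricolpate: derived state '1' in D, E, H, J, and Z only — synapomorphy for {D, E, H, J, Z}.
Most parsimonious ingroup topology: ((((E,H),(Z,J)),D),Y).
J and H share a more recent common ancestor with each other than either does with D, so D is the least closely related of the three.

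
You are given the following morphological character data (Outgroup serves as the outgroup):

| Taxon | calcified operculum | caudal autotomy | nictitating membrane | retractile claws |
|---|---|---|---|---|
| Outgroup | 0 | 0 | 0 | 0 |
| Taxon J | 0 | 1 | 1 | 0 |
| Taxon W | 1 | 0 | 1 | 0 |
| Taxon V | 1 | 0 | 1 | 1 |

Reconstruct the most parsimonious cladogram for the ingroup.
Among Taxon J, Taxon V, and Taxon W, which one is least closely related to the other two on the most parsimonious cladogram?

Taxon J

The outgroup has state '0' for every character, so '1' is the derived state throughout.
calcified operculum: derived state '1' in Taxon V and Taxon W only — synapomorphy for {Taxon V, Taxon W}.
caudal autotomy (derived state '1') is unique to Taxon J (autapomorphy; uninformative for grouping).
nictitating membrane (derived state '1') is shared by all ingroup taxa — unites the whole ingroup.
retractile claws: derived state '1' in Taxon V only — an autapomorphy, so it tells us nothing about relationships among taxa.
Most parsimonious ingroup topology: (Taxon J,(Taxon W,Taxon V)).
Taxon V and Taxon W share a more recent common ancestor with each other than either does with Taxon J, so Taxon J is the least closely related of the three.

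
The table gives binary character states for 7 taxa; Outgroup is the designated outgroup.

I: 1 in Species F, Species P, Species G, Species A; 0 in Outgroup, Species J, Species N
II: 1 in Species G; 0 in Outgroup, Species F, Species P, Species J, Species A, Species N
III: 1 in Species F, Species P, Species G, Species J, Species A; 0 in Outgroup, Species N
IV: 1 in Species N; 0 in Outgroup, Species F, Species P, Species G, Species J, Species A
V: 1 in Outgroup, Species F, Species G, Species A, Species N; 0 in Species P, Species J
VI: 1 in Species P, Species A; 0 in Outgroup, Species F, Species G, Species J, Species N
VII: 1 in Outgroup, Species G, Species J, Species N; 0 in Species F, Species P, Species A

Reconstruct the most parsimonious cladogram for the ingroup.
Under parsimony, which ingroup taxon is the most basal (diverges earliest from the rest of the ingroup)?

Character polarity is set by the outgroup: the derived state is whichever differs from the outgroup's state, so for V, VII the derived state is '0', and for the remaining characters it is '1'.
Only Species A, Species F, Species G, and Species P show the derived state '1' for I, supporting them as a clade.
II (derived state '1') is unique to Species G (autapomorphy; uninformative for grouping).
III: derived state '1' in Species A, Species F, Species G, Species J, and Species P only — synapomorphy for {Species A, Species F, Species G, Species J, Species P}.
IV: derived state '1' in Species N only — an autapomorphy, so it tells us nothing about relationships among taxa.
V groups Species J and Species P, which is incompatible with the clades supported by the remaining characters; treating it as convergent (homoplasy) costs fewer steps than any alternative tree.
VI: derived state '1' in Species A and Species P only — synapomorphy for {Species A, Species P}.
VII (derived state '0') is shared by Species A, Species F, and Species P — a synapomorphy uniting that clade.
Most parsimonious ingroup topology: ((((Species F,(Species P,Species A)),Species G),Species J),Species N).
Species N is sister to the clade containing all other ingroup taxa, so it is the earliest-diverging (most basal) ingroup lineage.

Species N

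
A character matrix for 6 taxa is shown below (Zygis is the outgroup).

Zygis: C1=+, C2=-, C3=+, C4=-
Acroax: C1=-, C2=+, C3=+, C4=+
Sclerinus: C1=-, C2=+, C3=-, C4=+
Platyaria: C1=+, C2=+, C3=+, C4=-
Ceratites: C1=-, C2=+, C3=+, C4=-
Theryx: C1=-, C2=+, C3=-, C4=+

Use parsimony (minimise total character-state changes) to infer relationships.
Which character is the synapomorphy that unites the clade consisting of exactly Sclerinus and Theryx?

Character polarity is set by the outgroup: the derived state is whichever differs from the outgroup's state, so for C1, C3 the derived state is '-', and for the remaining characters it is '+'.
C1 (derived state '-') is shared by Acroax, Ceratites, Sclerinus, and Theryx — a synapomorphy uniting that clade.
All ingroup taxa share the derived state '+' for C2; it defines the ingroup but does not resolve relationships within it.
Only Sclerinus and Theryx show the derived state '-' for C3, supporting them as a clade.
C4 (derived state '+') is shared by Acroax, Sclerinus, and Theryx — a synapomorphy uniting that clade.
Most parsimonious ingroup topology: (((Acroax,(Sclerinus,Theryx)),Ceratites),Platyaria).
The clade {Sclerinus, Theryx} is supported by C3: its derived state '-' occurs in exactly those taxa and in no other taxon (including the outgroup).

C3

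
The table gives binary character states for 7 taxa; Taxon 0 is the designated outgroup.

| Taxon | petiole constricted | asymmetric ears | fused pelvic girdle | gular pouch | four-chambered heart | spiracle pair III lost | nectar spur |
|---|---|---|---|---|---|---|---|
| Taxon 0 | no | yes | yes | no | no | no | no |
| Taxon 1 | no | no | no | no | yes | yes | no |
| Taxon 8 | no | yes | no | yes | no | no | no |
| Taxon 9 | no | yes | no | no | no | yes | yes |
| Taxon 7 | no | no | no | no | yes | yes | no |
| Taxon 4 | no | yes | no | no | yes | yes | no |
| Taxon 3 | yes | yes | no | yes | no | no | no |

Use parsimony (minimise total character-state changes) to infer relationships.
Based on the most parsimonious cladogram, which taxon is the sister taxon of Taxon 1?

Character polarity is set by the outgroup: the derived state is whichever differs from the outgroup's state, so for asymmetric ears, fused pelvic girdle the derived state is 'no', and for the remaining characters it is 'yes'.
petiole constricted: derived state 'yes' in Taxon 3 only — an autapomorphy, so it tells us nothing about relationships among taxa.
asymmetric ears: derived state 'no' in Taxon 1 and Taxon 7 only — synapomorphy for {Taxon 1, Taxon 7}.
All ingroup taxa share the derived state 'no' for fused pelvic girdle; it defines the ingroup but does not resolve relationships within it.
Only Taxon 3 and Taxon 8 show the derived state 'yes' for gular pouch, supporting them as a clade.
four-chambered heart: derived state 'yes' in Taxon 1, Taxon 4, and Taxon 7 only — synapomorphy for {Taxon 1, Taxon 4, Taxon 7}.
spiracle pair III lost (derived state 'yes') is shared by Taxon 1, Taxon 4, Taxon 7, and Taxon 9 — a synapomorphy uniting that clade.
nectar spur (derived state 'yes') is unique to Taxon 9 (autapomorphy; uninformative for grouping).
Most parsimonious ingroup topology: ((((Taxon 1,Taxon 7),Taxon 4),Taxon 9),(Taxon 8,Taxon 3)).
Taxon 1 and Taxon 7 form a cherry on this tree, so they are sister taxa.

Taxon 7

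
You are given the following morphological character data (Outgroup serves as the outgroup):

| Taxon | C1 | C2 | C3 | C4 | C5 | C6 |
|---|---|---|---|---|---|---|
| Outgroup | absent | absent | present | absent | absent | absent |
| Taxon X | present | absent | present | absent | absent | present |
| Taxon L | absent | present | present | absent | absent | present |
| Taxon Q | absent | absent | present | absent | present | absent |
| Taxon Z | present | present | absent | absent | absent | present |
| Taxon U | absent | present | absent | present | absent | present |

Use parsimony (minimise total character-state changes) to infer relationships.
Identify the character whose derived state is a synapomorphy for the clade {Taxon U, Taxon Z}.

C3

Character polarity is set by the outgroup: the derived state is whichever differs from the outgroup's state, so for C3 the derived state is 'absent', and for the remaining characters it is 'present'.
C1 groups Taxon X and Taxon Z, which is incompatible with the clades supported by the remaining characters; treating it as convergent (homoplasy) costs fewer steps than any alternative tree.
Only Taxon L, Taxon U, and Taxon Z show the derived state 'present' for C2, supporting them as a clade.
C3: derived state 'absent' in Taxon U and Taxon Z only — synapomorphy for {Taxon U, Taxon Z}.
C4: derived state 'present' in Taxon U only — an autapomorphy, so it tells us nothing about relationships among taxa.
C5 (derived state 'present') is unique to Taxon Q (autapomorphy; uninformative for grouping).
C6 (derived state 'present') is shared by Taxon L, Taxon U, Taxon X, and Taxon Z — a synapomorphy uniting that clade.
Most parsimonious ingroup topology: ((Taxon X,(Taxon L,(Taxon Z,Taxon U))),Taxon Q).
The clade {Taxon U, Taxon Z} is supported by C3: its derived state 'absent' occurs in exactly those taxa and in no other taxon (including the outgroup).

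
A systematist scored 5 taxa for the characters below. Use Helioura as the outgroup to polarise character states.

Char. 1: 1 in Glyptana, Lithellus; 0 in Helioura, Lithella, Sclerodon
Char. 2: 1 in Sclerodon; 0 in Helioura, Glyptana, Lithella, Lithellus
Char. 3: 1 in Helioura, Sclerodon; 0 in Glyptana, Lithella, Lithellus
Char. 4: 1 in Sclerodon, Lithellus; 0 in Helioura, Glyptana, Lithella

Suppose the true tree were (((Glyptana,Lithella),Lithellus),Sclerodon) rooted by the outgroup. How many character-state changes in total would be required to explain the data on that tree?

Map each character onto (((Glyptana,Lithella),Lithellus),Sclerodon) (rooted by Helioura) and count the minimum state changes it requires (Fitch parsimony):
Char. 1: 2; Char. 2: 1; Char. 3: 1; Char. 4: 2.
Total tree length = 6.

6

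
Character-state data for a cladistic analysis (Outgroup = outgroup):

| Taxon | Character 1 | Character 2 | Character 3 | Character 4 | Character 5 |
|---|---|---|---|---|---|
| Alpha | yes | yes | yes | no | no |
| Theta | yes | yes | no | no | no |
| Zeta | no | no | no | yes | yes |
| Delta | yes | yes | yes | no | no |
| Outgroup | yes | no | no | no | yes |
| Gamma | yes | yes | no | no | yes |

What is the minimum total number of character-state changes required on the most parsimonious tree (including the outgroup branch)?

5

Character polarity is set by the outgroup: the derived state is whichever differs from the outgroup's state, so for Character 1, Character 5 the derived state is 'no', and for the remaining characters it is 'yes'.
Character 1 (derived state 'no') is unique to Zeta (autapomorphy; uninformative for grouping).
Only Alpha, Delta, Gamma, and Theta show the derived state 'yes' for Character 2, supporting them as a clade.
Character 3 (derived state 'yes') is shared by Alpha and Delta — a synapomorphy uniting that clade.
Character 4: derived state 'yes' in Zeta only — an autapomorphy, so it tells us nothing about relationships among taxa.
Character 5: derived state 'no' in Alpha, Delta, and Theta only — synapomorphy for {Alpha, Delta, Theta}.
Most parsimonious ingroup topology: ((((Alpha,Delta),Theta),Gamma),Zeta).
Changes per character on this tree: Character 1: 1; Character 2: 1; Character 3: 1; Character 4: 1; Character 5: 1.
Total = 5.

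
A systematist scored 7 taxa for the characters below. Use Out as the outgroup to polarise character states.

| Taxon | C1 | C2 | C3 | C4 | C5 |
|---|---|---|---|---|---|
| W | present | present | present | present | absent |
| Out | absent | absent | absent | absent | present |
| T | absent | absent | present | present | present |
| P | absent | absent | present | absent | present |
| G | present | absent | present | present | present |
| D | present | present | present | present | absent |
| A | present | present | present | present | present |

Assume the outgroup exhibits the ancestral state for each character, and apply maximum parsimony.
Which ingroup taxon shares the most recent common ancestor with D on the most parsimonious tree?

Character polarity is set by the outgroup: the derived state is whichever differs from the outgroup's state, so for C5 the derived state is 'absent', and for the remaining characters it is 'present'.
Only A, D, G, and W show the derived state 'present' for C1, supporting them as a clade.
C2: derived state 'present' in A, D, and W only — synapomorphy for {A, D, W}.
All ingroup taxa share the derived state 'present' for C3; it defines the ingroup but does not resolve relationships within it.
C4 (derived state 'present') is shared by A, D, G, T, and W — a synapomorphy uniting that clade.
C5: derived state 'absent' in D and W only — synapomorphy for {D, W}.
Most parsimonious ingroup topology: (((G,(A,(D,W))),T),P).
D and W form a cherry on this tree, so they are sister taxa.

W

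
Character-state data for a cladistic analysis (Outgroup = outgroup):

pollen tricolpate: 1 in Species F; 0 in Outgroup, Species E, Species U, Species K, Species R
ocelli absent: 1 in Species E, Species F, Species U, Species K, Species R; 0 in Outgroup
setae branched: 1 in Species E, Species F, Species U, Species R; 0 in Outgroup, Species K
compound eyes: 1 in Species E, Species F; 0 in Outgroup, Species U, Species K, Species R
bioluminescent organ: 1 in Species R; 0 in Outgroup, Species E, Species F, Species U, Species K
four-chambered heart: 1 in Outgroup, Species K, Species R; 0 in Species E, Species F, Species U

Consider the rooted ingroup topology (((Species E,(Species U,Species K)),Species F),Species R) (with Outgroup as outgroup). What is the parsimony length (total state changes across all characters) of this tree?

Map each character onto (((Species E,(Species U,Species K)),Species F),Species R) (rooted by Outgroup) and count the minimum state changes it requires (Fitch parsimony):
pollen tricolpate: 1; ocelli absent: 1; setae branched: 2; compound eyes: 2; bioluminescent organ: 1; four-chambered heart: 2.
Total tree length = 9.

9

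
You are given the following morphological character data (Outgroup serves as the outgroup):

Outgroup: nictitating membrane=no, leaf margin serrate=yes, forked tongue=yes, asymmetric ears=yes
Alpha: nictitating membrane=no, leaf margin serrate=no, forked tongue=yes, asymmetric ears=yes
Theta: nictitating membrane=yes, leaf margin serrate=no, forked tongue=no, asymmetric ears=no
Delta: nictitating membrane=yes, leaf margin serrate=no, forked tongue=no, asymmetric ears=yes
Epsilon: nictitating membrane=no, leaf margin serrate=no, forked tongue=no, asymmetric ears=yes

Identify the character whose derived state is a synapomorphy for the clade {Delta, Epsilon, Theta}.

forked tongue

Character polarity is set by the outgroup: the derived state is whichever differs from the outgroup's state, so for leaf margin serrate, forked tongue, asymmetric ears the derived state is 'no', and for the remaining characters it is 'yes'.
Only Delta and Theta show the derived state 'yes' for nictitating membrane, supporting them as a clade.
All ingroup taxa share the derived state 'no' for leaf margin serrate; it defines the ingroup but does not resolve relationships within it.
forked tongue (derived state 'no') is shared by Delta, Epsilon, and Theta — a synapomorphy uniting that clade.
asymmetric ears: derived state 'no' in Theta only — an autapomorphy, so it tells us nothing about relationships among taxa.
Most parsimonious ingroup topology: (((Theta,Delta),Epsilon),Alpha).
The clade {Delta, Epsilon, Theta} is supported by forked tongue: its derived state 'no' occurs in exactly those taxa and in no other taxon (including the outgroup).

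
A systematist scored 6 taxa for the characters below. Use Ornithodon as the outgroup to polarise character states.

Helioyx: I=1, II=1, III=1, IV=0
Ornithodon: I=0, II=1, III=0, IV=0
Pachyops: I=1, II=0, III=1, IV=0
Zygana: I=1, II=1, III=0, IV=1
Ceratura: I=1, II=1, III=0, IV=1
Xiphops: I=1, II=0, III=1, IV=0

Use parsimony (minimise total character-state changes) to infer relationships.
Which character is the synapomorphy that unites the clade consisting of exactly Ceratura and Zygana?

Character polarity is set by the outgroup: the derived state is whichever differs from the outgroup's state, so for II the derived state is '0', and for the remaining characters it is '1'.
All ingroup taxa share the derived state '1' for I; it defines the ingroup but does not resolve relationships within it.
II: derived state '0' in Pachyops and Xiphops only — synapomorphy for {Pachyops, Xiphops}.
III (derived state '1') is shared by Helioyx, Pachyops, and Xiphops — a synapomorphy uniting that clade.
IV (derived state '1') is shared by Ceratura and Zygana — a synapomorphy uniting that clade.
Most parsimonious ingroup topology: (((Pachyops,Xiphops),Helioyx),(Zygana,Ceratura)).
The clade {Ceratura, Zygana} is supported by IV: its derived state '1' occurs in exactly those taxa and in no other taxon (including the outgroup).

IV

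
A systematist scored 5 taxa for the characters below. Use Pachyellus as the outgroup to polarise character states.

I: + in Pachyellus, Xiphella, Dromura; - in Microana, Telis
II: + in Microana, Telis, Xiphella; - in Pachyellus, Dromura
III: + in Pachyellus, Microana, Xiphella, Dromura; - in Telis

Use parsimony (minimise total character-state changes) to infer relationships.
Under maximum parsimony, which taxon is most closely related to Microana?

Telis

Character polarity is set by the outgroup: the derived state is whichever differs from the outgroup's state, so for I, III the derived state is '-', and for the remaining characters it is '+'.
I: derived state '-' in Microana and Telis only — synapomorphy for {Microana, Telis}.
II: derived state '+' in Microana, Telis, and Xiphella only — synapomorphy for {Microana, Telis, Xiphella}.
III: derived state '-' in Telis only — an autapomorphy, so it tells us nothing about relationships among taxa.
Most parsimonious ingroup topology: (((Microana,Telis),Xiphella),Dromura).
Microana and Telis form a cherry on this tree, so they are sister taxa.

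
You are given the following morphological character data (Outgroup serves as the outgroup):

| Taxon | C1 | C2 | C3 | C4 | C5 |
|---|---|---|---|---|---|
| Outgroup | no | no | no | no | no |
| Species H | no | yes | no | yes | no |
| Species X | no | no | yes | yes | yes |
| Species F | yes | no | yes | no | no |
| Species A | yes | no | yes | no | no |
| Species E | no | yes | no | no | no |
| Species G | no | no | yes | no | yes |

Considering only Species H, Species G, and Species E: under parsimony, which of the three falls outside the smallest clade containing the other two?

Species G

The outgroup has state 'no' for every character, so 'yes' is the derived state throughout.
C1 (derived state 'yes') is shared by Species A and Species F — a synapomorphy uniting that clade.
Only Species E and Species H show the derived state 'yes' for C2, supporting them as a clade.
Only Species A, Species F, Species G, and Species X show the derived state 'yes' for C3, supporting them as a clade.
C4 (state 'yes') occurs in Species H and Species X but conflicts with the nesting implied by the other characters — most parsimoniously interpreted as homoplasy.
Only Species G and Species X show the derived state 'yes' for C5, supporting them as a clade.
Most parsimonious ingroup topology: ((Species H,Species E),((Species X,Species G),(Species F,Species A))).
Species E and Species H share a more recent common ancestor with each other than either does with Species G, so Species G is the least closely related of the three.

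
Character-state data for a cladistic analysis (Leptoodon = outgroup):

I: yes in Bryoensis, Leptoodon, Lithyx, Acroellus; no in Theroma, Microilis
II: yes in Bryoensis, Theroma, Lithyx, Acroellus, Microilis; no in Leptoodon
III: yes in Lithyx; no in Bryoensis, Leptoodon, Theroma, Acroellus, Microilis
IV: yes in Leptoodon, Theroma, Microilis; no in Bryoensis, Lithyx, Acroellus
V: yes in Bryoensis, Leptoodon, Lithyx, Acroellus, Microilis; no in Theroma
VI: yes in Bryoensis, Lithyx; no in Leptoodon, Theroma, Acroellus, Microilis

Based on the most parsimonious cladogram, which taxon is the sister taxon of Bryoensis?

Character polarity is set by the outgroup: the derived state is whichever differs from the outgroup's state, so for I, IV, V the derived state is 'no', and for the remaining characters it is 'yes'.
Only Microilis and Theroma show the derived state 'no' for I, supporting them as a clade.
II (derived state 'yes') is shared by all ingroup taxa — unites the whole ingroup.
III (derived state 'yes') is unique to Lithyx (autapomorphy; uninformative for grouping).
Only Acroellus, Bryoensis, and Lithyx show the derived state 'no' for IV, supporting them as a clade.
V (derived state 'no') is unique to Theroma (autapomorphy; uninformative for grouping).
VI: derived state 'yes' in Bryoensis and Lithyx only — synapomorphy for {Bryoensis, Lithyx}.
Most parsimonious ingroup topology: ((Microilis,Theroma),((Lithyx,Bryoensis),Acroellus)).
Bryoensis and Lithyx form a cherry on this tree, so they are sister taxa.

Lithyx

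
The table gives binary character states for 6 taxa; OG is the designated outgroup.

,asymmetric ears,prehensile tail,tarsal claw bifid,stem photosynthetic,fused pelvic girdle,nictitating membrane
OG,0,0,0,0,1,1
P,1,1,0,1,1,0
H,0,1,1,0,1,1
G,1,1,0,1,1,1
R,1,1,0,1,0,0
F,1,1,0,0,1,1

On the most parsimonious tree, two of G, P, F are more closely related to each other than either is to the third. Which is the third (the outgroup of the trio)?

Character polarity is set by the outgroup: the derived state is whichever differs from the outgroup's state, so for fused pelvic girdle, nictitating membrane the derived state is '0', and for the remaining characters it is '1'.
asymmetric ears: derived state '1' in F, G, P, and R only — synapomorphy for {F, G, P, R}.
All ingroup taxa share the derived state '1' for prehensile tail; it defines the ingroup but does not resolve relationships within it.
tarsal claw bifid (derived state '1') is unique to H (autapomorphy; uninformative for grouping).
stem photosynthetic (derived state '1') is shared by G, P, and R — a synapomorphy uniting that clade.
fused pelvic girdle (derived state '0') is unique to R (autapomorphy; uninformative for grouping).
nictitating membrane (derived state '0') is shared by P and R — a synapomorphy uniting that clade.
Most parsimonious ingroup topology: ((((P,R),G),F),H).
P and G share a more recent common ancestor with each other than either does with F, so F is the least closely related of the three.

F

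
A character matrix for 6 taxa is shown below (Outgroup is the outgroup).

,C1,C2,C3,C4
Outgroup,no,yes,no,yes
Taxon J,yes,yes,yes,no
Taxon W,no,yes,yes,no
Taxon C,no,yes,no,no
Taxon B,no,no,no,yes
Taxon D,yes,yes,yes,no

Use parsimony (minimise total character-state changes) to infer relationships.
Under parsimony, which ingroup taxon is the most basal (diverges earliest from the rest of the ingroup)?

Taxon B

Character polarity is set by the outgroup: the derived state is whichever differs from the outgroup's state, so for C2, C4 the derived state is 'no', and for the remaining characters it is 'yes'.
Only Taxon D and Taxon J show the derived state 'yes' for C1, supporting them as a clade.
C2 (derived state 'no') is unique to Taxon B (autapomorphy; uninformative for grouping).
Only Taxon D, Taxon J, and Taxon W show the derived state 'yes' for C3, supporting them as a clade.
C4: derived state 'no' in Taxon C, Taxon D, Taxon J, and Taxon W only — synapomorphy for {Taxon C, Taxon D, Taxon J, Taxon W}.
Most parsimonious ingroup topology: ((((Taxon J,Taxon D),Taxon W),Taxon C),Taxon B).
Taxon B is sister to the clade containing all other ingroup taxa, so it is the earliest-diverging (most basal) ingroup lineage.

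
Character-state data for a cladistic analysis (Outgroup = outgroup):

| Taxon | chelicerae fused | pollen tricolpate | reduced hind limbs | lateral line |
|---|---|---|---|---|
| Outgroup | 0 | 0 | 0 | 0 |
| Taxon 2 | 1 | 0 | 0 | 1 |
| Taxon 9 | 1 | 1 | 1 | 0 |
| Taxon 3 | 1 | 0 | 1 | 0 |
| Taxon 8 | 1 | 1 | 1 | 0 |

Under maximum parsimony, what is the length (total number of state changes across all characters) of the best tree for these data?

4

The outgroup has state '0' for every character, so '1' is the derived state throughout.
chelicerae fused (derived state '1') is shared by all ingroup taxa — unites the whole ingroup.
Only Taxon 8 and Taxon 9 show the derived state '1' for pollen tricolpate, supporting them as a clade.
reduced hind limbs (derived state '1') is shared by Taxon 3, Taxon 8, and Taxon 9 — a synapomorphy uniting that clade.
lateral line: derived state '1' in Taxon 2 only — an autapomorphy, so it tells us nothing about relationships among taxa.
Most parsimonious ingroup topology: (Taxon 2,((Taxon 9,Taxon 8),Taxon 3)).
Changes per character on this tree: chelicerae fused: 1; pollen tricolpate: 1; reduced hind limbs: 1; lateral line: 1.
Total = 4.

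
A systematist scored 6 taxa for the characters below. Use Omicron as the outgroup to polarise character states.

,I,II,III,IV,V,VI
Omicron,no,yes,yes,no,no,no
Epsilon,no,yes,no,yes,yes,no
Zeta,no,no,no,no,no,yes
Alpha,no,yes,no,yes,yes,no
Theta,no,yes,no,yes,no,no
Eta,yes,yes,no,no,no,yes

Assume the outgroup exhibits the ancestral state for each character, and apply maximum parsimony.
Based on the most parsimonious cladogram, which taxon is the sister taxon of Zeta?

Eta

Character polarity is set by the outgroup: the derived state is whichever differs from the outgroup's state, so for II, III the derived state is 'no', and for the remaining characters it is 'yes'.
I: derived state 'yes' in Eta only — an autapomorphy, so it tells us nothing about relationships among taxa.
II: derived state 'no' in Zeta only — an autapomorphy, so it tells us nothing about relationships among taxa.
All ingroup taxa share the derived state 'no' for III; it defines the ingroup but does not resolve relationships within it.
Only Alpha, Epsilon, and Theta show the derived state 'yes' for IV, supporting them as a clade.
V (derived state 'yes') is shared by Alpha and Epsilon — a synapomorphy uniting that clade.
VI (derived state 'yes') is shared by Eta and Zeta — a synapomorphy uniting that clade.
Most parsimonious ingroup topology: (((Epsilon,Alpha),Theta),(Zeta,Eta)).
Zeta and Eta form a cherry on this tree, so they are sister taxa.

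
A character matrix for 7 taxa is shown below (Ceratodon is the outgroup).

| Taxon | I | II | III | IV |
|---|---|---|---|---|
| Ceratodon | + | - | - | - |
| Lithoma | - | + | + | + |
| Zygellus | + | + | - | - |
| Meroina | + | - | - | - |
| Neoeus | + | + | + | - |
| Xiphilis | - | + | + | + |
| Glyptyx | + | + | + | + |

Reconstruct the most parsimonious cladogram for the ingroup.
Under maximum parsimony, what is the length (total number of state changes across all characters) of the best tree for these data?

4

Character polarity is set by the outgroup: the derived state is whichever differs from the outgroup's state, so for I the derived state is '-', and for the remaining characters it is '+'.
I (derived state '-') is shared by Lithoma and Xiphilis — a synapomorphy uniting that clade.
II (derived state '+') is shared by Glyptyx, Lithoma, Neoeus, Xiphilis, and Zygellus — a synapomorphy uniting that clade.
III (derived state '+') is shared by Glyptyx, Lithoma, Neoeus, and Xiphilis — a synapomorphy uniting that clade.
Only Glyptyx, Lithoma, and Xiphilis show the derived state '+' for IV, supporting them as a clade.
Most parsimonious ingroup topology: (((((Lithoma,Xiphilis),Glyptyx),Neoeus),Zygellus),Meroina).
Changes per character on this tree: I: 1; II: 1; III: 1; IV: 1.
Total = 4.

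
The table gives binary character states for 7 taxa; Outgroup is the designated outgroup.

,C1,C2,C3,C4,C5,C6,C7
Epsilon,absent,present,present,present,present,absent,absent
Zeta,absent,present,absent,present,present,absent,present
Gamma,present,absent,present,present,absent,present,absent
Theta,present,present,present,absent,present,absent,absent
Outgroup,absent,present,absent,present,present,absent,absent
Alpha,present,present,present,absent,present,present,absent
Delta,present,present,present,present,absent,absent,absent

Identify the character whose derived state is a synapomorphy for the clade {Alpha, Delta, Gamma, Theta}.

Character polarity is set by the outgroup: the derived state is whichever differs from the outgroup's state, so for C2, C4, C5 the derived state is 'absent', and for the remaining characters it is 'present'.
C1 (derived state 'present') is shared by Alpha, Delta, Gamma, and Theta — a synapomorphy uniting that clade.
C2 (derived state 'absent') is unique to Gamma (autapomorphy; uninformative for grouping).
C3 (derived state 'present') is shared by Alpha, Delta, Epsilon, Gamma, and Theta — a synapomorphy uniting that clade.
C4: derived state 'absent' in Alpha and Theta only — synapomorphy for {Alpha, Theta}.
Only Delta and Gamma show the derived state 'absent' for C5, supporting them as a clade.
C6 groups Alpha and Gamma, which is incompatible with the clades supported by the remaining characters; treating it as convergent (homoplasy) costs fewer steps than any alternative tree.
C7: derived state 'present' in Zeta only — an autapomorphy, so it tells us nothing about relationships among taxa.
Most parsimonious ingroup topology: ((Epsilon,((Theta,Alpha),(Delta,Gamma))),Zeta).
The clade {Alpha, Delta, Gamma, Theta} is supported by C1: its derived state 'present' occurs in exactly those taxa and in no other taxon (including the outgroup).

C1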